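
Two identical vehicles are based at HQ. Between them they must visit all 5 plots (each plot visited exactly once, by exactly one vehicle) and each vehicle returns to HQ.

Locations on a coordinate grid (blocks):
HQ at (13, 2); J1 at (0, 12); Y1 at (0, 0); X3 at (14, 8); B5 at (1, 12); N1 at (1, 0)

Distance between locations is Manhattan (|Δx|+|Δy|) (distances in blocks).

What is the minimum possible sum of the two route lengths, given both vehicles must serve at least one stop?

Check every non-empty split of the stops between the two vehicles; for each half take its own optimal tour:
  {J1} + {Y1, X3, B5, N1}: 46 + 52 = 98
  {Y1} + {J1, X3, B5, N1}: 30 + 52 = 82
  {J1, Y1} + {X3, B5, N1}: 50 + 50 = 100
  {X3} + {J1, Y1, B5, N1}: 14 + 50 = 64
  {J1, X3} + {Y1, B5, N1}: 48 + 50 = 98
  {Y1, X3} + {J1, B5, N1}: 44 + 50 = 94
  … (15 splits in total)
Best: vehicle 1 HQ → X3 → HQ = 14; vehicle 2 HQ → B5 → J1 → Y1 → N1 → HQ = 50; combined 64.

Minimum combined distance: 64 blocks.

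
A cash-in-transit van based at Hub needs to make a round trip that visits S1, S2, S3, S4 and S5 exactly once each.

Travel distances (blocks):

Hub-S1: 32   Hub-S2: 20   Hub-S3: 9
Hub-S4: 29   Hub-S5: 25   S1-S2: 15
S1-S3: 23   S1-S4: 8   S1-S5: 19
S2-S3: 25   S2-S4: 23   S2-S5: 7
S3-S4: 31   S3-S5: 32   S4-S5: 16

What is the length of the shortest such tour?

With 5 stops there are 5!/2 = 60 distinct round trips (a route and its reverse cost the same).
Hub - S1 - S2 - S3 - S4 - S5 - Hub: 32+15+25+31+16+25 = 144
Hub - S1 - S2 - S3 - S5 - S4 - Hub: 32+15+25+32+16+29 = 149
Hub - S1 - S2 - S4 - S3 - S5 - Hub: 32+15+23+31+32+25 = 158
Hub - S1 - S2 - S4 - S5 - S3 - Hub: 32+15+23+16+32+9 = 127
Hub - S1 - S2 - S5 - S3 - S4 - Hub: 32+15+7+32+31+29 = 146
Hub - S1 - S2 - S5 - S4 - S3 - Hub: 32+15+7+16+31+9 = 110
Hub - S1 - S3 - S2 - S4 - S5 - Hub: 32+23+25+23+16+25 = 144
Hub - S1 - S3 - S2 - S5 - S4 - Hub: 32+23+25+7+16+29 = 132
Hub - S1 - S3 - S4 - S2 - S5 - Hub: 32+23+31+23+7+25 = 141
Hub - S1 - S3 - S4 - S5 - S2 - Hub: 32+23+31+16+7+20 = 129
Hub - S1 - S3 - S5 - S2 - S4 - Hub: 32+23+32+7+23+29 = 146
Hub - S1 - S3 - S5 - S4 - S2 - Hub: 32+23+32+16+23+20 = 146
Hub - S1 - S4 - S2 - S3 - S5 - Hub: 32+8+23+25+32+25 = 145
Hub - S1 - S4 - S2 - S5 - S3 - Hub: 32+8+23+7+32+9 = 111
… (46 more)
Hub - S2 - S5 - S4 - S1 - S3 - Hub: 20+7+16+8+23+9 = 83  ← best
The minimum is 83.
One optimal route: Hub → S2 → S5 → S4 → S1 → S3 → Hub (or its reverse).

Minimum total distance: 83 blocks.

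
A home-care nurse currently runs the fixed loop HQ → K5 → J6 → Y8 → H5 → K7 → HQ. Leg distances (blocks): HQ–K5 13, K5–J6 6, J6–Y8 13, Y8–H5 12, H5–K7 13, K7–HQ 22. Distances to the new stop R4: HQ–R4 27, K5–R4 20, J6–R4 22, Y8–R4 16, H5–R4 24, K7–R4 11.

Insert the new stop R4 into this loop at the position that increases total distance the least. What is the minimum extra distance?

Insertion cost between consecutive stops i–j is d(i,R4) + d(R4,j) − d(i,j):
  between HQ and K5: 27 + 20 − 13 = 34
  between K5 and J6: 20 + 22 − 6 = 36
  between J6 and Y8: 22 + 16 − 13 = 25
  between Y8 and H5: 16 + 24 − 12 = 28
  between H5 and K7: 24 + 11 − 13 = 22
  between K7 and HQ: 11 + 27 − 22 = 16
Cheapest insertion is between K7 and HQ, adding 16.
New total = 79 + 16 = 95.

Minimum extra distance: 16 blocks, inserting R4 between K7 and HQ.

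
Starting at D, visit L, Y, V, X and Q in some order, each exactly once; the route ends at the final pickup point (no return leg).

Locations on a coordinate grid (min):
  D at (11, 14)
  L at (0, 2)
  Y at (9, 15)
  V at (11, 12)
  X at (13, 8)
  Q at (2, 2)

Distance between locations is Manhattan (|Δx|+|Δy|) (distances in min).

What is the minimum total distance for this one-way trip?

33 min — the minimum one-way total.

There are 5! = 120 possible orderings.
D → L → Y → V → X → Q: 23+22+5+6+17 = 73
D → L → Y → V → Q → X: 23+22+5+19+17 = 86
D → L → Y → X → V → Q: 23+22+11+6+19 = 81
D → L → Y → X → Q → V: 23+22+11+17+19 = 92
D → L → Y → Q → V → X: 23+22+20+19+6 = 90
D → L → Y → Q → X → V: 23+22+20+17+6 = 88
D → L → V → Y → X → Q: 23+21+5+11+17 = 77
D → L → V → Y → Q → X: 23+21+5+20+17 = 86
D → L → V → X → Y → Q: 23+21+6+11+20 = 81
D → L → V → X → Q → Y: 23+21+6+17+20 = 87
D → L → V → Q → Y → X: 23+21+19+20+11 = 94
D → L → V → Q → X → Y: 23+21+19+17+11 = 91
D → L → X → Y → V → Q: 23+19+11+5+19 = 77
D → L → X → Y → Q → V: 23+19+11+20+19 = 92
… (106 more)
D → Y → V → X → Q → L: 3+5+6+17+2 = 33  ← best
The minimum is 33.
One shortest path: D → Y → V → X → Q → L.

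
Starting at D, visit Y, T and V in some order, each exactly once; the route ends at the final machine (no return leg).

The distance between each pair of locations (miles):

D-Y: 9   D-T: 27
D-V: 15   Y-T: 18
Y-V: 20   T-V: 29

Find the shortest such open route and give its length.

Shortest open route: 53 miles.

There are 3! = 6 possible orderings.
D → Y → T → V: 9+18+29 = 56
D → Y → V → T: 9+20+29 = 58
D → T → Y → V: 27+18+20 = 65
D → T → V → Y: 27+29+20 = 76
D → V → Y → T: 15+20+18 = 53
D → V → T → Y: 15+29+18 = 62
The minimum is 53.
One shortest path: D → V → Y → T.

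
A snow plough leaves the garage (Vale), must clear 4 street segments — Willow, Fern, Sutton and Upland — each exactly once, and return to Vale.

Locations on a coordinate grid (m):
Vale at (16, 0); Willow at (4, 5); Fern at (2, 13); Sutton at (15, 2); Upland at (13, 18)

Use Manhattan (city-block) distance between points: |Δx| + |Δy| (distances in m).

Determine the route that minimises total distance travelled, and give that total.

Minimum total distance: 64 m.

With 4 stops there are 4!/2 = 12 distinct round trips (a route and its reverse cost the same).
Vale→Willow→Fern→Sutton→Upland→Vale: 17+10+24+18+21 = 90
Vale→Willow→Fern→Upland→Sutton→Vale: 17+10+16+18+3 = 64
Vale→Willow→Sutton→Fern→Upland→Vale: 17+14+24+16+21 = 92
Vale→Willow→Sutton→Upland→Fern→Vale: 17+14+18+16+27 = 92
Vale→Willow→Upland→Fern→Sutton→Vale: 17+22+16+24+3 = 82
Vale→Willow→Upland→Sutton→Fern→Vale: 17+22+18+24+27 = 108
Vale→Fern→Willow→Sutton→Upland→Vale: 27+10+14+18+21 = 90
Vale→Fern→Willow→Upland→Sutton→Vale: 27+10+22+18+3 = 80
Vale→Fern→Sutton→Willow→Upland→Vale: 27+24+14+22+21 = 108
Vale→Fern→Upland→Willow→Sutton→Vale: 27+16+22+14+3 = 82
Vale→Sutton→Willow→Fern→Upland→Vale: 3+14+10+16+21 = 64
Vale→Sutton→Fern→Willow→Upland→Vale: 3+24+10+22+21 = 80
The minimum is 64.
One optimal route: Vale → Willow → Fern → Upland → Sutton → Vale (or its reverse).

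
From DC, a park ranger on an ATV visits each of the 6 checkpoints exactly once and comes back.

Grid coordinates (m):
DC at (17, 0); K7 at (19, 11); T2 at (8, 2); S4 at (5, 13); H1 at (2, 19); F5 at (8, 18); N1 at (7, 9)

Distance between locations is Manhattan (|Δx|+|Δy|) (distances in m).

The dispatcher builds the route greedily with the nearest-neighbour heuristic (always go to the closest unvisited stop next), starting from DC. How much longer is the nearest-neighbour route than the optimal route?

DC: T2=11, K7=13, N1=19, S4=25, F5=27, H1=34 ⇒ T2
T2: N1=8, S4=14, F5=16, K7=20, H1=23 ⇒ N1
N1: S4=6, F5=10, K7=14, H1=15 ⇒ S4
S4: F5=8, H1=9, K7=16 ⇒ F5
F5: H1=7, K7=18 ⇒ H1
H1: K7=25 ⇒ K7
NN route DC → T2 → N1 → S4 → F5 → H1 → K7 → DC costs 78.
Optimal: DC → K7 → F5 → H1 → S4 → N1 → T2 → DC costs 72 (by enumerating all 360 distinct tours).
Excess = 78 − 72 = 6.

6 m longer than the optimal tour.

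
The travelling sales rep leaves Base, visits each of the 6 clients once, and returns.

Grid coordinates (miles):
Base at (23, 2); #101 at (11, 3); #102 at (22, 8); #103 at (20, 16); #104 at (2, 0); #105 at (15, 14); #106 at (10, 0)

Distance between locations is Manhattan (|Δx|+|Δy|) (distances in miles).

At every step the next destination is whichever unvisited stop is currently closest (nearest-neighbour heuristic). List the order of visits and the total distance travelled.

74 miles along Base → #102 → #103 → #105 → #101 → #106 → #104 → Base.

From Base: distances to unvisited — #102=7, #101=13, #106=15, #103=17, #105=20, #104=23. Nearest is #102 (7).
From #102: distances to unvisited — #103=10, #105=13, #101=16, #106=20, #104=28. Nearest is #103 (10).
From #103: distances to unvisited — #105=7, #101=22, #106=26, #104=34. Nearest is #105 (7).
From #105: distances to unvisited — #101=15, #106=19, #104=27. Nearest is #101 (15).
From #101: distances to unvisited — #106=4, #104=12. Nearest is #106 (4).
From #106: distances to unvisited — #104=8. Nearest is #104 (8).
Return #104→Base: 23.
Total = 7 + 10 + 7 + 15 + 4 + 8 + 23 = 74.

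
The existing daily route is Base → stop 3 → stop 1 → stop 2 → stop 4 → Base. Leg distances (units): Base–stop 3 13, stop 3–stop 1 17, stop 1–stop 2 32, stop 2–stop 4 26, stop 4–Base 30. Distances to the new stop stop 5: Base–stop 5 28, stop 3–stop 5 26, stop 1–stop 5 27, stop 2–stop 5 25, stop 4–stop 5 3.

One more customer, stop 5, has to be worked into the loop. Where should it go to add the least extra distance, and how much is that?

+1 — insert stop 5 between stop 4 and Base.

Insertion cost between consecutive stops i–j is d(i,stop 5) + d(stop 5,j) − d(i,j):
  between Base and stop 3: 28 + 26 − 13 = 41
  between stop 3 and stop 1: 26 + 27 − 17 = 36
  between stop 1 and stop 2: 27 + 25 − 32 = 20
  between stop 2 and stop 4: 25 + 3 − 26 = 2
  between stop 4 and Base: 3 + 28 − 30 = 1
Cheapest insertion is between stop 4 and Base, adding 1.
New total = 118 + 1 = 119.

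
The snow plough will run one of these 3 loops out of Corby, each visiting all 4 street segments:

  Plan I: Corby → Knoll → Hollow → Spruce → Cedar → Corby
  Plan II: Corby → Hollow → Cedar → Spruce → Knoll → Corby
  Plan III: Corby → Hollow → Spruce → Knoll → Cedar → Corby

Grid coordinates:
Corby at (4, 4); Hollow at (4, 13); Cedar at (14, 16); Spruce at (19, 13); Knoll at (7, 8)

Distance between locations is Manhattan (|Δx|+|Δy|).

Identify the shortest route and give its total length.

54 — Plan II is the shortest.

Plan I: 7 + 8 + 15 + 8 + 22 = 60
Plan II: 9 + 13 + 8 + 17 + 7 = 54
Plan III: 9 + 15 + 17 + 15 + 22 = 78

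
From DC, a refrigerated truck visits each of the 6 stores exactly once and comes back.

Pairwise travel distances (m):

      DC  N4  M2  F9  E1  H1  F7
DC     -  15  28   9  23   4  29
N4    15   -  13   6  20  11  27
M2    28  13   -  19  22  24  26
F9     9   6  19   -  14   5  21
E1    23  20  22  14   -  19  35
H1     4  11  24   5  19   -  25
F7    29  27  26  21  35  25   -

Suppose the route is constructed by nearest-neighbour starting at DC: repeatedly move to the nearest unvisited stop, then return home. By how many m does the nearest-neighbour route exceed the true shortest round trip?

3 m longer than the optimal tour.

DC: H1=4, F9=9, N4=15, E1=23, M2=28, F7=29 ⇒ H1
H1: F9=5, N4=11, E1=19, M2=24, F7=25 ⇒ F9
F9: N4=6, E1=14, M2=19, F7=21 ⇒ N4
N4: M2=13, E1=20, F7=27 ⇒ M2
M2: E1=22, F7=26 ⇒ E1
E1: F7=35 ⇒ F7
NN route DC → H1 → F9 → N4 → M2 → E1 → F7 → DC costs 114.
Optimal: DC → F9 → E1 → N4 → M2 → F7 → H1 → DC costs 111 (by enumerating all 360 distinct tours).
Excess = 114 − 111 = 3.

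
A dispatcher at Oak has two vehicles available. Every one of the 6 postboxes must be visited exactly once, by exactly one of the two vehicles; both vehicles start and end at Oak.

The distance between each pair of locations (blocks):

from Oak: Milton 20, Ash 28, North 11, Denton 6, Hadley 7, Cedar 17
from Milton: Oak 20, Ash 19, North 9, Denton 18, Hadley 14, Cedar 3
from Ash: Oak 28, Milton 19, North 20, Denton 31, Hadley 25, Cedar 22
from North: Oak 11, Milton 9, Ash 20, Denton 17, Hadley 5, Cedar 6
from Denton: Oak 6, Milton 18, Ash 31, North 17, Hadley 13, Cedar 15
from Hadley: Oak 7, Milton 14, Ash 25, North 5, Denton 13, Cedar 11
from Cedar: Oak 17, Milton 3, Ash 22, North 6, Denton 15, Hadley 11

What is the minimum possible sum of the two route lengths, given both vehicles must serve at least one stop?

Minimum combined distance: 80 blocks.

There are 2^5 − 1 = 31 ways to divide the 6 stops into two non-empty groups. For each, the best each vehicle can do is its own shortest tour through its group:
  {Milton} + {Ash, North, Denton, Hadley, Cedar}: 40 + 75 = 115
  {Ash} + {Milton, North, Denton, Hadley, Cedar}: 56 + 45 = 101
  {Milton, Ash} + {North, Denton, Hadley, Cedar}: 67 + 39 = 106
  {North} + {Milton, Ash, Denton, Hadley, Cedar}: 22 + 75 = 97
  {Milton, North} + {Ash, Denton, Hadley, Cedar}: 40 + 75 = 115
  {Ash, North} + {Milton, Denton, Hadley, Cedar}: 59 + 45 = 104
  … (31 splits in total)
  {Denton} + {Milton, Ash, North, Hadley, Cedar}: 12 + 68 = 80  ← best
Best: vehicle 1 Oak → Denton → Oak = 12; vehicle 2 Oak → Ash → Milton → Cedar → North → Hadley → Oak = 68; combined 80.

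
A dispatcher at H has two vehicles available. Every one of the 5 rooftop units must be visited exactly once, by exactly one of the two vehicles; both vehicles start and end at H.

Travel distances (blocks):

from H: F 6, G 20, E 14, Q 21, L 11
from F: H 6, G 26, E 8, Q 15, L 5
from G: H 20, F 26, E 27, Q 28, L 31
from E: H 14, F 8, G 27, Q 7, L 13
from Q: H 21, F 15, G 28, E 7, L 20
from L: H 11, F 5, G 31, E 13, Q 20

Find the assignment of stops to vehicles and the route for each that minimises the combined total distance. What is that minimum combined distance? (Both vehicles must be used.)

Minimum combined distance: 91 blocks.

Try each way of splitting the stops between the two vehicles (each non-empty) and, for each split, find the best tour for each vehicle:
  {F} + {G, E, Q, L}: 12 + 79 = 91
  {G} + {F, E, Q, L}: 40 + 52 = 92
  {F, G} + {E, Q, L}: 52 + 52 = 104
  {E} + {F, G, Q, L}: 28 + 79 = 107
  {F, E} + {G, Q, L}: 28 + 79 = 107
  {G, E} + {F, Q, L}: 61 + 52 = 113
  … (15 splits in total)
Best: vehicle 1 H → F → H = 12; vehicle 2 H → G → Q → E → L → H = 79; combined 91.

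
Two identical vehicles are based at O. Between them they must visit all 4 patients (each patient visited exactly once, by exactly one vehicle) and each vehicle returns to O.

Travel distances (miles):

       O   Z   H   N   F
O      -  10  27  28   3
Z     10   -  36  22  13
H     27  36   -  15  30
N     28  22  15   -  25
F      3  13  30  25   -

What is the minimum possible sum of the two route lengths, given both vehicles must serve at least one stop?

Check every non-empty split of the stops between the two vehicles; for each half take its own optimal tour:
  {Z} + {H, N, F}: 20 + 70 = 90
  {H} + {Z, N, F}: 54 + 60 = 114
  {Z, H} + {N, F}: 73 + 56 = 129
  {N} + {Z, H, F}: 56 + 79 = 135
  {Z, N} + {H, F}: 60 + 60 = 120
  {H, N} + {Z, F}: 70 + 26 = 96
  … (7 splits in total)
  {Z, H, N} + {F}: 74 + 6 = 80  ← best
Best: vehicle 1 O → Z → N → H → O = 74; vehicle 2 O → F → O = 6; combined 80.

80 miles — the smallest possible combined total.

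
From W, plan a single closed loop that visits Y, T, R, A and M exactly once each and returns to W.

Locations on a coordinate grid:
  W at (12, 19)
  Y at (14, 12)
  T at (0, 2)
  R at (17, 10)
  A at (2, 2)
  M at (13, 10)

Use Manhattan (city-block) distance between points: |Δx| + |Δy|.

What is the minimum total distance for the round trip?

Shortest round trip = 68.

With 5 stops there are 5!/2 = 60 distinct round trips (a route and its reverse cost the same).
W - Y - T - R - A - M - W: 9+24+25+23+19+10 = 110
W - Y - T - R - M - A - W: 9+24+25+4+19+27 = 108
W - Y - T - A - R - M - W: 9+24+2+23+4+10 = 72
W - Y - T - A - M - R - W: 9+24+2+19+4+14 = 72
W - Y - T - M - R - A - W: 9+24+21+4+23+27 = 108
W - Y - T - M - A - R - W: 9+24+21+19+23+14 = 110
W - Y - R - T - A - M - W: 9+5+25+2+19+10 = 70
W - Y - R - T - M - A - W: 9+5+25+21+19+27 = 106
W - Y - R - A - T - M - W: 9+5+23+2+21+10 = 70
W - Y - R - A - M - T - W: 9+5+23+19+21+29 = 106
W - Y - R - M - T - A - W: 9+5+4+21+2+27 = 68
W - Y - R - M - A - T - W: 9+5+4+19+2+29 = 68
W - Y - A - T - R - M - W: 9+22+2+25+4+10 = 72
W - Y - A - T - M - R - W: 9+22+2+21+4+14 = 72
… (46 more)
The minimum is 68.
One optimal route: W → Y → R → M → T → A → W (or its reverse).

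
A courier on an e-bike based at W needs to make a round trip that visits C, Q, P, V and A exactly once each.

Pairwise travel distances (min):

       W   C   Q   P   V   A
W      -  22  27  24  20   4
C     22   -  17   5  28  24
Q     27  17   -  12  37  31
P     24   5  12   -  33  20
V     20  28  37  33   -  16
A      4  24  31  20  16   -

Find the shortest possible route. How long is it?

92 min — the shortest possible round trip.

There are 60 distinct closed tours to check (reversals are equivalent).
W → C → Q → P → V → A → W: 22+17+12+33+16+4 = 104
W → C → Q → P → A → V → W: 22+17+12+20+16+20 = 107
W → C → Q → V → P → A → W: 22+17+37+33+20+4 = 133
W → C → Q → V → A → P → W: 22+17+37+16+20+24 = 136
W → C → Q → A → P → V → W: 22+17+31+20+33+20 = 143
W → C → Q → A → V → P → W: 22+17+31+16+33+24 = 143
W → C → P → Q → V → A → W: 22+5+12+37+16+4 = 96
W → C → P → Q → A → V → W: 22+5+12+31+16+20 = 106
W → C → P → V → Q → A → W: 22+5+33+37+31+4 = 132
W → C → P → V → A → Q → W: 22+5+33+16+31+27 = 134
W → C → P → A → Q → V → W: 22+5+20+31+37+20 = 135
W → C → P → A → V → Q → W: 22+5+20+16+37+27 = 127
W → C → V → Q → P → A → W: 22+28+37+12+20+4 = 123
W → C → V → Q → A → P → W: 22+28+37+31+20+24 = 162
… (46 more)
W → Q → P → C → V → A → W: 27+12+5+28+16+4 = 92  ← best
The minimum is 92.
One optimal route: W → Q → P → C → V → A → W (or its reverse).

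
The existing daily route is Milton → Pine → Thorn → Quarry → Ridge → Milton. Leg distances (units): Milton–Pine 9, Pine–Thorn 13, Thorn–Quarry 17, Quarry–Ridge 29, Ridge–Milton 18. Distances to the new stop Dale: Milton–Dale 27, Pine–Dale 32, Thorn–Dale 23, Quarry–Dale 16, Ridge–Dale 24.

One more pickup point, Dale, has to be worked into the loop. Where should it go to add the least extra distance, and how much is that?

Insertion cost between consecutive stops i–j is d(i,Dale) + d(Dale,j) − d(i,j):
  between Milton and Pine: 27 + 32 − 9 = 50
  between Pine and Thorn: 32 + 23 − 13 = 42
  between Thorn and Quarry: 23 + 16 − 17 = 22
  between Quarry and Ridge: 16 + 24 − 29 = 11
  between Ridge and Milton: 24 + 27 − 18 = 33
Cheapest insertion is between Quarry and Ridge, adding 11.
New total = 86 + 11 = 97.

+11 — insert Dale between Quarry and Ridge.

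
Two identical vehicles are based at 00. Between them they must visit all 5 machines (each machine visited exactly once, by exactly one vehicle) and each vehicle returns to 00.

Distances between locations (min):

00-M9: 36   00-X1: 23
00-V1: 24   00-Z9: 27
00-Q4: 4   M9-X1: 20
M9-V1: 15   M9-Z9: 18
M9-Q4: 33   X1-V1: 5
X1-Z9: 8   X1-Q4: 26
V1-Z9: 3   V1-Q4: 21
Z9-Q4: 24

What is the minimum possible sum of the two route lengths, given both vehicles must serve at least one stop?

93 min — the smallest possible combined total.

There are 2^4 − 1 = 15 ways to divide the 5 stops into two non-empty groups. For each, the best each vehicle can do is its own shortest tour through its group:
  {M9} + {X1, V1, Z9, Q4}: 72 + 59 = 131
  {X1} + {M9, V1, Z9, Q4}: 46 + 82 = 128
  {M9, X1} + {V1, Z9, Q4}: 79 + 55 = 134
  {V1} + {M9, X1, Z9, Q4}: 48 + 86 = 134
  {M9, V1} + {X1, Z9, Q4}: 75 + 59 = 134
  {X1, V1} + {M9, Z9, Q4}: 52 + 82 = 134
  … (15 splits in total)
  {M9, X1, V1, Z9} + {Q4}: 85 + 8 = 93  ← best
Best: vehicle 1 00 → M9 → V1 → Z9 → X1 → 00 = 85; vehicle 2 00 → Q4 → 00 = 8; combined 93.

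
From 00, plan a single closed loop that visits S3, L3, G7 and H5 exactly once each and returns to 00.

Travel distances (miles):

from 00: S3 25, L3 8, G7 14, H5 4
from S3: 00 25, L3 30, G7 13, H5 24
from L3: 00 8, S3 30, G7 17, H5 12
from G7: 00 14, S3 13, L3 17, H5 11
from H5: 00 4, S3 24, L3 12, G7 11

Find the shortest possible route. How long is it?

66 miles — the shortest possible round trip.

There are 12 distinct closed tours to check (reversals are equivalent).
00-S3-L3-G7-H5-00: 25+30+17+11+4 = 87
00-S3-L3-H5-G7-00: 25+30+12+11+14 = 92
00-S3-G7-L3-H5-00: 25+13+17+12+4 = 71
00-S3-G7-H5-L3-00: 25+13+11+12+8 = 69
00-S3-H5-L3-G7-00: 25+24+12+17+14 = 92
00-S3-H5-G7-L3-00: 25+24+11+17+8 = 85
00-L3-S3-G7-H5-00: 8+30+13+11+4 = 66
00-L3-S3-H5-G7-00: 8+30+24+11+14 = 87
00-L3-G7-S3-H5-00: 8+17+13+24+4 = 66
00-L3-H5-S3-G7-00: 8+12+24+13+14 = 71
00-G7-S3-L3-H5-00: 14+13+30+12+4 = 73
00-G7-L3-S3-H5-00: 14+17+30+24+4 = 89
The minimum is 66.
One optimal route: 00 → L3 → S3 → G7 → H5 → 00 (or its reverse).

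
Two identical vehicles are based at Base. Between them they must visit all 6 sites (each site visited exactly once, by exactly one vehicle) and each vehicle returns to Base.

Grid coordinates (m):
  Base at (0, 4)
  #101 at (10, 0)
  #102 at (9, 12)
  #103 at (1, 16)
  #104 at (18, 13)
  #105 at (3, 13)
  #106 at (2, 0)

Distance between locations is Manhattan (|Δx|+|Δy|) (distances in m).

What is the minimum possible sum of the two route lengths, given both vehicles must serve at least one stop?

Minimum combined distance: 82 m.

Try each way of splitting the stops between the two vehicles (each non-empty) and, for each split, find the best tour for each vehicle:
  {#101} + {#102, #103, #104, #105, #106}: 28 + 68 = 96
  {#102} + {#101, #103, #104, #105, #106}: 34 + 68 = 102
  {#101, #102} + {#103, #104, #105, #106}: 44 + 68 = 112
  {#103} + {#101, #102, #104, #105, #106}: 26 + 64 = 90
  {#101, #103} + {#102, #104, #105, #106}: 52 + 62 = 114
  {#102, #103} + {#101, #104, #105, #106}: 42 + 62 = 104
  … (31 splits in total)
  {#101, #102, #103, #104, #105} + {#106}: 70 + 12 = 82  ← best
Best: vehicle 1 Base → #101 → #102 → #104 → #105 → #103 → Base = 70; vehicle 2 Base → #106 → Base = 12; combined 82.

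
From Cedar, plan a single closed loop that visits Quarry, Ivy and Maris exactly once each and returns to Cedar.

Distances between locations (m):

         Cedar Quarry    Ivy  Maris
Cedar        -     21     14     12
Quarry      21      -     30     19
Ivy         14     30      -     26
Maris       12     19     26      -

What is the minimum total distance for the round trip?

75 m — the shortest possible round trip.

There are 3 distinct closed tours to check (reversals are equivalent).
Cedar→Quarry→Ivy→Maris→Cedar: 21+30+26+12 = 89
Cedar→Quarry→Maris→Ivy→Cedar: 21+19+26+14 = 80
Cedar→Ivy→Quarry→Maris→Cedar: 14+30+19+12 = 75
The minimum is 75.
One optimal route: Cedar → Ivy → Quarry → Maris → Cedar (or its reverse).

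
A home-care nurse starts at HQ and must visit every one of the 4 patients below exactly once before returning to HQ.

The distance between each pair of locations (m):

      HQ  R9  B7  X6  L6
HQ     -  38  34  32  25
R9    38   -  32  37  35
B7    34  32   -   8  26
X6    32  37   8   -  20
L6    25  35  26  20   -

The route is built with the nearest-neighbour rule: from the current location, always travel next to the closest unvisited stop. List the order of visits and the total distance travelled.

Total distance 123 m via the nearest-neighbour route HQ → L6 → X6 → B7 → R9 → HQ.

From HQ: distances to unvisited — L6=25, X6=32, B7=34, R9=38. Nearest is L6 (25).
From L6: distances to unvisited — X6=20, B7=26, R9=35. Nearest is X6 (20).
From X6: distances to unvisited — B7=8, R9=37. Nearest is B7 (8).
From B7: distances to unvisited — R9=32. Nearest is R9 (32).
Return R9→HQ: 38.
Total = 25 + 20 + 8 + 32 + 38 = 123.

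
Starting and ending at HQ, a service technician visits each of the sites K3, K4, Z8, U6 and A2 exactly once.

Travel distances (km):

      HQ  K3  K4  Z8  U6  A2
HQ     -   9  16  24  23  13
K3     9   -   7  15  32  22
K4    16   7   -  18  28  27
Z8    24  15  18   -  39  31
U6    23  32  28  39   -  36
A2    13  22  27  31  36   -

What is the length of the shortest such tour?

117 km — the shortest possible round trip.

With 5 stops there are 5!/2 = 60 distinct round trips (a route and its reverse cost the same).
HQ - K3 - K4 - Z8 - U6 - A2 - HQ: 9+7+18+39+36+13 = 122
HQ - K3 - K4 - Z8 - A2 - U6 - HQ: 9+7+18+31+36+23 = 124
HQ - K3 - K4 - U6 - Z8 - A2 - HQ: 9+7+28+39+31+13 = 127
HQ - K3 - K4 - U6 - A2 - Z8 - HQ: 9+7+28+36+31+24 = 135
HQ - K3 - K4 - A2 - Z8 - U6 - HQ: 9+7+27+31+39+23 = 136
HQ - K3 - K4 - A2 - U6 - Z8 - HQ: 9+7+27+36+39+24 = 142
HQ - K3 - Z8 - K4 - U6 - A2 - HQ: 9+15+18+28+36+13 = 119
HQ - K3 - Z8 - K4 - A2 - U6 - HQ: 9+15+18+27+36+23 = 128
HQ - K3 - Z8 - U6 - K4 - A2 - HQ: 9+15+39+28+27+13 = 131
HQ - K3 - Z8 - U6 - A2 - K4 - HQ: 9+15+39+36+27+16 = 142
HQ - K3 - Z8 - A2 - K4 - U6 - HQ: 9+15+31+27+28+23 = 133
HQ - K3 - Z8 - A2 - U6 - K4 - HQ: 9+15+31+36+28+16 = 135
HQ - K3 - U6 - K4 - Z8 - A2 - HQ: 9+32+28+18+31+13 = 131
HQ - K3 - U6 - K4 - A2 - Z8 - HQ: 9+32+28+27+31+24 = 151
… (46 more)
HQ - U6 - K4 - K3 - Z8 - A2 - HQ: 23+28+7+15+31+13 = 117  ← best
The minimum is 117.
One optimal route: HQ → U6 → K4 → K3 → Z8 → A2 → HQ (or its reverse).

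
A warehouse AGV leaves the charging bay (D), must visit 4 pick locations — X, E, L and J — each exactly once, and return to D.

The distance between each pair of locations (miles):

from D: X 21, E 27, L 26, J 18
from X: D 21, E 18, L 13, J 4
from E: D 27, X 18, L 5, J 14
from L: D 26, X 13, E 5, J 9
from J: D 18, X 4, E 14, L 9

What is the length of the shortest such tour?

Minimum total distance: 66 miles.

D → X → E → L → J → D: 21+18+5+9+18 = 71
D → X → E → J → L → D: 21+18+14+9+26 = 88
D → X → L → E → J → D: 21+13+5+14+18 = 71
D → X → L → J → E → D: 21+13+9+14+27 = 84
D → X → J → E → L → D: 21+4+14+5+26 = 70
D → X → J → L → E → D: 21+4+9+5+27 = 66
D → E → X → L → J → D: 27+18+13+9+18 = 85
D → E → X → J → L → D: 27+18+4+9+26 = 84
D → E → L → X → J → D: 27+5+13+4+18 = 67
D → E → J → X → L → D: 27+14+4+13+26 = 84
D → L → X → E → J → D: 26+13+18+14+18 = 89
D → L → E → X → J → D: 26+5+18+4+18 = 71
The minimum is 66.
One optimal route: D → X → J → L → E → D (or its reverse).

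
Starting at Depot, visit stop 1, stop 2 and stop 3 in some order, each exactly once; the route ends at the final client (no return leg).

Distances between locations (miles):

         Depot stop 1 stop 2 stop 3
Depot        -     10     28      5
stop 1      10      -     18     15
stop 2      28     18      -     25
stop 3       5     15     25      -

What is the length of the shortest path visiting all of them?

There are 3! = 6 possible orderings.
Depot - stop 1 - stop 2 - stop 3: 10+18+25 = 53
Depot - stop 1 - stop 3 - stop 2: 10+15+25 = 50
Depot - stop 2 - stop 1 - stop 3: 28+18+15 = 61
Depot - stop 2 - stop 3 - stop 1: 28+25+15 = 68
Depot - stop 3 - stop 1 - stop 2: 5+15+18 = 38
Depot - stop 3 - stop 2 - stop 1: 5+25+18 = 48
The minimum is 38.
One shortest path: Depot → stop 3 → stop 1 → stop 2.

Minimum one-way distance = 38 miles.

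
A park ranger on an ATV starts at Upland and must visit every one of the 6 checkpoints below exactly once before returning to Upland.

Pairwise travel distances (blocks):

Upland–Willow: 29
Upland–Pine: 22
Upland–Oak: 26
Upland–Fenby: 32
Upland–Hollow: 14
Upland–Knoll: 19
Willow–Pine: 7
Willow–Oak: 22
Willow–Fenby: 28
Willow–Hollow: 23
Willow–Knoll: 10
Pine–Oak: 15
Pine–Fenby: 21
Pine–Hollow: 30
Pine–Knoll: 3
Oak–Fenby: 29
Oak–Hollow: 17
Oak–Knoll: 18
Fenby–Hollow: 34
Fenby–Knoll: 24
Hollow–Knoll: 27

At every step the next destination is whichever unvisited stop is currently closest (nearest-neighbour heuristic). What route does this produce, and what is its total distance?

At Upland the remaining stops are Hollow 14, Knoll 19, Pine 22, Oak 26, Willow 29, Fenby 32; go to Hollow.
At Hollow the remaining stops are Oak 17, Willow 23, Knoll 27, Pine 30, Fenby 34; go to Oak.
At Oak the remaining stops are Pine 15, Knoll 18, Willow 22, Fenby 29; go to Pine.
At Pine the remaining stops are Knoll 3, Willow 7, Fenby 21; go to Knoll.
At Knoll the remaining stops are Willow 10, Fenby 24; go to Willow.
At Willow the remaining stops are Fenby 28; go to Fenby.
Return Fenby→Upland: 32.
Total = 14 + 17 + 15 + 3 + 10 + 28 + 32 = 119.

Nearest-neighbour total = 119 blocks; route Upland → Hollow → Oak → Pine → Knoll → Willow → Fenby → Upland.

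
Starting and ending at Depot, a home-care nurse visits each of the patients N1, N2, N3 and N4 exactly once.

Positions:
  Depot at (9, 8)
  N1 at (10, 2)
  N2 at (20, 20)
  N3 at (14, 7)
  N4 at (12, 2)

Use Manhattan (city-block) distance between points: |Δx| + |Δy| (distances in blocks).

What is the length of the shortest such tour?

58 blocks — the shortest possible round trip.

Depot - N1 - N2 - N3 - N4 - Depot: 7+28+19+7+9 = 70
Depot - N1 - N2 - N4 - N3 - Depot: 7+28+26+7+6 = 74
Depot - N1 - N3 - N2 - N4 - Depot: 7+9+19+26+9 = 70
Depot - N1 - N3 - N4 - N2 - Depot: 7+9+7+26+23 = 72
Depot - N1 - N4 - N2 - N3 - Depot: 7+2+26+19+6 = 60
Depot - N1 - N4 - N3 - N2 - Depot: 7+2+7+19+23 = 58
Depot - N2 - N1 - N3 - N4 - Depot: 23+28+9+7+9 = 76
Depot - N2 - N1 - N4 - N3 - Depot: 23+28+2+7+6 = 66
Depot - N2 - N3 - N1 - N4 - Depot: 23+19+9+2+9 = 62
Depot - N2 - N4 - N1 - N3 - Depot: 23+26+2+9+6 = 66
Depot - N3 - N1 - N2 - N4 - Depot: 6+9+28+26+9 = 78
Depot - N3 - N2 - N1 - N4 - Depot: 6+19+28+2+9 = 64
The minimum is 58.
One optimal route: Depot → N1 → N4 → N3 → N2 → Depot (or its reverse).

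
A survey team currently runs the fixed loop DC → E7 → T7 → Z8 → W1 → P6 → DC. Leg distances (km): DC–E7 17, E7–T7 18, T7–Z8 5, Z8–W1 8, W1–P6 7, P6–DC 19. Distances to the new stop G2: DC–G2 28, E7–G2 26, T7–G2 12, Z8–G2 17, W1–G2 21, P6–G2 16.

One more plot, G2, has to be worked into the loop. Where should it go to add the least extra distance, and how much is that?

Adding 20 km by placing G2 on the E7–T7 leg.

Insertion cost between consecutive stops i–j is d(i,G2) + d(G2,j) − d(i,j):
  between DC and E7: 28 + 26 − 17 = 37
  between E7 and T7: 26 + 12 − 18 = 20
  between T7 and Z8: 12 + 17 − 5 = 24
  between Z8 and W1: 17 + 21 − 8 = 30
  between W1 and P6: 21 + 16 − 7 = 30
  between P6 and DC: 16 + 28 − 19 = 25
Cheapest insertion is between E7 and T7, adding 20.
New total = 74 + 20 = 94.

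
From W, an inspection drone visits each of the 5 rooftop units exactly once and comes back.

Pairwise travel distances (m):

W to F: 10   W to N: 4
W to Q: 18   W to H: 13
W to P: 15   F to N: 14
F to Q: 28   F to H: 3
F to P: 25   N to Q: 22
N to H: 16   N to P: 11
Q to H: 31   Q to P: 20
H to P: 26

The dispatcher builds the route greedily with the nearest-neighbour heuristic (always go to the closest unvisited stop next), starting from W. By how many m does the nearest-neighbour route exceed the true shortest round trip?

W: N=4, F=10, H=13, P=15, Q=18 ⇒ N
N: P=11, F=14, H=16, Q=22 ⇒ P
P: Q=20, F=25, H=26 ⇒ Q
Q: F=28, H=31 ⇒ F
F: H=3 ⇒ H
NN route W → N → P → Q → F → H → W costs 79.
Optimal: W → F → H → N → P → Q → W costs 78 (by enumerating all 60 distinct tours).
Excess = 79 − 78 = 1.

Excess over optimum: 1 m.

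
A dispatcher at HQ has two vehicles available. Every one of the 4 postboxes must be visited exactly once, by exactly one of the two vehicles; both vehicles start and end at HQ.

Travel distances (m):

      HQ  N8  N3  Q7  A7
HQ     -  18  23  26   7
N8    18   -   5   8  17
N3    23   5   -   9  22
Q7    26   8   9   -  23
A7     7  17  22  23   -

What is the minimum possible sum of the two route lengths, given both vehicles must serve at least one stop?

There are 2^3 − 1 = 7 ways to divide the 4 stops into two non-empty groups. For each, the best each vehicle can do is its own shortest tour through its group:
  {N8} + {N3, Q7, A7}: 36 + 62 = 98
  {N3} + {N8, Q7, A7}: 46 + 56 = 102
  {N8, N3} + {Q7, A7}: 46 + 56 = 102
  {Q7} + {N8, N3, A7}: 52 + 52 = 104
  {N8, Q7} + {N3, A7}: 52 + 52 = 104
  {N3, Q7} + {N8, A7}: 58 + 42 = 100
  … (7 splits in total)
  {N8, N3, Q7} + {A7}: 58 + 14 = 72  ← best
Best: vehicle 1 HQ → N8 → N3 → Q7 → HQ = 58; vehicle 2 HQ → A7 → HQ = 14; combined 72.

72 m — the smallest possible combined total.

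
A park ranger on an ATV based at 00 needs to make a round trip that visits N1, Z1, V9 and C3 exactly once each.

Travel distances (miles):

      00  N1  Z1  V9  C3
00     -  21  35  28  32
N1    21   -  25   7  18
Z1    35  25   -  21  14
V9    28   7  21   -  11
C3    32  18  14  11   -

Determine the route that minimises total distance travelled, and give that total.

00→N1→Z1→V9→C3→00: 21+25+21+11+32 = 110
00→N1→Z1→C3→V9→00: 21+25+14+11+28 = 99
00→N1→V9→Z1→C3→00: 21+7+21+14+32 = 95
00→N1→V9→C3→Z1→00: 21+7+11+14+35 = 88
00→N1→C3→Z1→V9→00: 21+18+14+21+28 = 102
00→N1→C3→V9→Z1→00: 21+18+11+21+35 = 106
00→Z1→N1→V9→C3→00: 35+25+7+11+32 = 110
00→Z1→N1→C3→V9→00: 35+25+18+11+28 = 117
00→Z1→V9→N1→C3→00: 35+21+7+18+32 = 113
00→Z1→C3→N1→V9→00: 35+14+18+7+28 = 102
00→V9→N1→Z1→C3→00: 28+7+25+14+32 = 106
00→V9→Z1→N1→C3→00: 28+21+25+18+32 = 124
The minimum is 88.
One optimal route: 00 → N1 → V9 → C3 → Z1 → 00 (or its reverse).

88 miles — the shortest possible round trip.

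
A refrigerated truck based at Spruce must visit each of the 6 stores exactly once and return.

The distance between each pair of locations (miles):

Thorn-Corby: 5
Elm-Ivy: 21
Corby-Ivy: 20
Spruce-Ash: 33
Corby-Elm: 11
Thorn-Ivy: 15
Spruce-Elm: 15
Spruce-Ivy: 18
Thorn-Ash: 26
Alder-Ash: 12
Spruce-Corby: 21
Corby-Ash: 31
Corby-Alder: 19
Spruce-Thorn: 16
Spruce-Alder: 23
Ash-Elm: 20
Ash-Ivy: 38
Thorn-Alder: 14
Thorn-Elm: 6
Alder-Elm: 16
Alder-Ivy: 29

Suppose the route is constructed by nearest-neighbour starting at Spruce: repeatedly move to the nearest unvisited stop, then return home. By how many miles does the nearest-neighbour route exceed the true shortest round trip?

Spruce: Elm=15, Thorn=16, Ivy=18, Corby=21, Alder=23, Ash=33 ⇒ Elm
Elm: Thorn=6, Corby=11, Alder=16, Ash=20, Ivy=21 ⇒ Thorn
Thorn: Corby=5, Alder=14, Ivy=15, Ash=26 ⇒ Corby
Corby: Alder=19, Ivy=20, Ash=31 ⇒ Alder
Alder: Ash=12, Ivy=29 ⇒ Ash
Ash: Ivy=38 ⇒ Ivy
NN route Spruce → Elm → Thorn → Corby → Alder → Ash → Ivy → Spruce costs 113.
Optimal: Spruce → Alder → Ash → Elm → Thorn → Corby → Ivy → Spruce costs 104 (by enumerating all 360 distinct tours).
Excess = 113 − 104 = 9.

The nearest-neighbour route is 9 miles longer than optimal.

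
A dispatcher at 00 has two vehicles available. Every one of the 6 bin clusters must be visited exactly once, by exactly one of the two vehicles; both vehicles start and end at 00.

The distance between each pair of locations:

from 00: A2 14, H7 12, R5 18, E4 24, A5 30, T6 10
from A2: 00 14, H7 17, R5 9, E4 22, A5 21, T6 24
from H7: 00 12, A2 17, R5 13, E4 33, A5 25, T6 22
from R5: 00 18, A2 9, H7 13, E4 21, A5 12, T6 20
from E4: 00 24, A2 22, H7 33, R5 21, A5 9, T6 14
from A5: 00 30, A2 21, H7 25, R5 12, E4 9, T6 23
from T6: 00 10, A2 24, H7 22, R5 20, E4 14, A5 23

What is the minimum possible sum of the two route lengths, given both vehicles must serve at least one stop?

92 — the smallest possible combined total.

There are 2^5 − 1 = 31 ways to divide the 6 stops into two non-empty groups. For each, the best each vehicle can do is its own shortest tour through its group:
  {A2} + {H7, R5, E4, A5, T6}: 28 + 70 = 98
  {H7} + {A2, R5, E4, A5, T6}: 24 + 68 = 92
  {A2, H7} + {R5, E4, A5, T6}: 43 + 63 = 106
  {R5} + {A2, H7, E4, A5, T6}: 36 + 83 = 119
  {A2, R5} + {H7, E4, A5, T6}: 41 + 70 = 111
  {H7, R5} + {A2, E4, A5, T6}: 43 + 68 = 111
  … (31 splits in total)
Best: vehicle 1 00 → H7 → 00 = 24; vehicle 2 00 → A2 → R5 → A5 → E4 → T6 → 00 = 68; combined 92.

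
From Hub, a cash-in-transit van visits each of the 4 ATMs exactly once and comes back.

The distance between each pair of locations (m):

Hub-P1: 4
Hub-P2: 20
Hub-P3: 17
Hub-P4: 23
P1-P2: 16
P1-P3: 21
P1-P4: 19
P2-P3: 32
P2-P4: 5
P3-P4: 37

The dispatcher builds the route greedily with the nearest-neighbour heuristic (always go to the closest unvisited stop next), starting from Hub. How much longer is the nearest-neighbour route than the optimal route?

Hub: P1=4, P3=17, P2=20, P4=23 ⇒ P1
P1: P2=16, P4=19, P3=21 ⇒ P2
P2: P4=5, P3=32 ⇒ P4
P4: P3=37 ⇒ P3
NN route Hub → P1 → P2 → P4 → P3 → Hub costs 79.
Optimal: Hub → P1 → P4 → P2 → P3 → Hub costs 77 (by enumerating all 12 distinct tours).
Excess = 79 − 77 = 2.

2 m longer than the optimal tour.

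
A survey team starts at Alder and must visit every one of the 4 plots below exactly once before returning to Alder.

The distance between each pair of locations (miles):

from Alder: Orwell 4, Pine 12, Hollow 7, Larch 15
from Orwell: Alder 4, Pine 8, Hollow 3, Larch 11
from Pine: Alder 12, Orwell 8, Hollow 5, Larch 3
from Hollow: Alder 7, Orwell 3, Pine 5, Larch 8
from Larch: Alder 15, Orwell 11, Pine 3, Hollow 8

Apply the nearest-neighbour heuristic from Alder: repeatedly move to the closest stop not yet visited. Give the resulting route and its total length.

Total distance 30 miles via the nearest-neighbour route Alder → Orwell → Hollow → Pine → Larch → Alder.

At Alder the remaining stops are Orwell 4, Hollow 7, Pine 12, Larch 15; go to Orwell.
At Orwell the remaining stops are Hollow 3, Pine 8, Larch 11; go to Hollow.
At Hollow the remaining stops are Pine 5, Larch 8; go to Pine.
At Pine the remaining stops are Larch 3; go to Larch.
Return Larch→Alder: 15.
Total = 4 + 3 + 5 + 3 + 15 = 30.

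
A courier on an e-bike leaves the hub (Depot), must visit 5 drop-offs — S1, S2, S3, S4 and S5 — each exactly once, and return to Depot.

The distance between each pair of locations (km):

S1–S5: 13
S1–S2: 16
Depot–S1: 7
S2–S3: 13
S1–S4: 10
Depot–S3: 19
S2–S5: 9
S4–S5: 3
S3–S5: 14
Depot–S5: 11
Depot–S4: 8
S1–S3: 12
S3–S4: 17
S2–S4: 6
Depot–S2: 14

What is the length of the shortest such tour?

Minimum total distance: 52 km.

Depot - S1 - S2 - S3 - S4 - S5 - Depot: 7+16+13+17+3+11 = 67
Depot - S1 - S2 - S3 - S5 - S4 - Depot: 7+16+13+14+3+8 = 61
Depot - S1 - S2 - S4 - S3 - S5 - Depot: 7+16+6+17+14+11 = 71
Depot - S1 - S2 - S4 - S5 - S3 - Depot: 7+16+6+3+14+19 = 65
Depot - S1 - S2 - S5 - S3 - S4 - Depot: 7+16+9+14+17+8 = 71
Depot - S1 - S2 - S5 - S4 - S3 - Depot: 7+16+9+3+17+19 = 71
Depot - S1 - S3 - S2 - S4 - S5 - Depot: 7+12+13+6+3+11 = 52
Depot - S1 - S3 - S2 - S5 - S4 - Depot: 7+12+13+9+3+8 = 52
Depot - S1 - S3 - S4 - S2 - S5 - Depot: 7+12+17+6+9+11 = 62
Depot - S1 - S3 - S4 - S5 - S2 - Depot: 7+12+17+3+9+14 = 62
Depot - S1 - S3 - S5 - S2 - S4 - Depot: 7+12+14+9+6+8 = 56
Depot - S1 - S3 - S5 - S4 - S2 - Depot: 7+12+14+3+6+14 = 56
Depot - S1 - S4 - S2 - S3 - S5 - Depot: 7+10+6+13+14+11 = 61
Depot - S1 - S4 - S2 - S5 - S3 - Depot: 7+10+6+9+14+19 = 65
… (46 more)
The minimum is 52.
One optimal route: Depot → S1 → S3 → S2 → S4 → S5 → Depot (or its reverse).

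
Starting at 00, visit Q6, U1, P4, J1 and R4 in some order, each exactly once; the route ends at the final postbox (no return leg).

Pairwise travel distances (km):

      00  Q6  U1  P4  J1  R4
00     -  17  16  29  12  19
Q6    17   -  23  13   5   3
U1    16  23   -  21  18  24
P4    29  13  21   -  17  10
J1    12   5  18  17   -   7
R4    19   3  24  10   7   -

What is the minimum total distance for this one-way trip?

There are 5! = 120 possible orderings.
00 - Q6 - U1 - P4 - J1 - R4: 17+23+21+17+7 = 85
00 - Q6 - U1 - P4 - R4 - J1: 17+23+21+10+7 = 78
00 - Q6 - U1 - J1 - P4 - R4: 17+23+18+17+10 = 85
00 - Q6 - U1 - J1 - R4 - P4: 17+23+18+7+10 = 75
00 - Q6 - U1 - R4 - P4 - J1: 17+23+24+10+17 = 91
00 - Q6 - U1 - R4 - J1 - P4: 17+23+24+7+17 = 88
00 - Q6 - P4 - U1 - J1 - R4: 17+13+21+18+7 = 76
00 - Q6 - P4 - U1 - R4 - J1: 17+13+21+24+7 = 82
00 - Q6 - P4 - J1 - U1 - R4: 17+13+17+18+24 = 89
00 - Q6 - P4 - J1 - R4 - U1: 17+13+17+7+24 = 78
00 - Q6 - P4 - R4 - U1 - J1: 17+13+10+24+18 = 82
00 - Q6 - P4 - R4 - J1 - U1: 17+13+10+7+18 = 65
00 - Q6 - J1 - U1 - P4 - R4: 17+5+18+21+10 = 71
00 - Q6 - J1 - U1 - R4 - P4: 17+5+18+24+10 = 74
… (106 more)
00 - J1 - Q6 - R4 - P4 - U1: 12+5+3+10+21 = 51  ← best
The minimum is 51.
One shortest path: 00 → J1 → Q6 → R4 → P4 → U1.

Minimum one-way distance = 51 km.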